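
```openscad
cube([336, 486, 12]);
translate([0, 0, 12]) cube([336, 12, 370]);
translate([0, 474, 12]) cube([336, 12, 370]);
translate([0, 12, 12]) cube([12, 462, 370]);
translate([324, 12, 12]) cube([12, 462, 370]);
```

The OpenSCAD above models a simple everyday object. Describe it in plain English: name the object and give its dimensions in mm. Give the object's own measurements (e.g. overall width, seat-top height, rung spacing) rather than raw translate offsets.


An open-topped rectangular box: outside dimensions 336×486×382 mm, with a uniform wall and base thickness of 12 mm. The base is a full 336×486 slab on the floor; four walls sit on top of the base. The front and back walls (the −y and +y sides) span the full width; the two side walls fit between them.


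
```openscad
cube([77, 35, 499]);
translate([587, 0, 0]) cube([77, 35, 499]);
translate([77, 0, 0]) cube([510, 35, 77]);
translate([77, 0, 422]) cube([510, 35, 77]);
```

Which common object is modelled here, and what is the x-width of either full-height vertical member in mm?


A picture frame. The border width is 77 mm.

Four thin pieces enclosing a rectangular opening — a picture frame. The two full-height stiles are 499 mm tall; the top rail sits at z = 422 and is 77 mm tall, so the border above the opening is 499 − 422 = 77 mm, matching the stile x-width.


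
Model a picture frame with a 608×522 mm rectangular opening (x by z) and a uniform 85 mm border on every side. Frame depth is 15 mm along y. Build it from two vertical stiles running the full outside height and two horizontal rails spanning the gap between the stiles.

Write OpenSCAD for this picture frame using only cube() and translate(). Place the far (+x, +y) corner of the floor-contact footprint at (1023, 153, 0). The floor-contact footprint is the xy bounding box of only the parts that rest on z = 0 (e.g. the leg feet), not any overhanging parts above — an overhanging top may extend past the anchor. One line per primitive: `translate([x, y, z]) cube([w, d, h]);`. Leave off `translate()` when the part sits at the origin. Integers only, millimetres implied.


translate([245, 138, 0]) cube([85, 15, 692]);
translate([938, 138, 0]) cube([85, 15, 692]);
translate([330, 138, 0]) cube([608, 15, 85]);
translate([330, 138, 607]) cube([608, 15, 85]);


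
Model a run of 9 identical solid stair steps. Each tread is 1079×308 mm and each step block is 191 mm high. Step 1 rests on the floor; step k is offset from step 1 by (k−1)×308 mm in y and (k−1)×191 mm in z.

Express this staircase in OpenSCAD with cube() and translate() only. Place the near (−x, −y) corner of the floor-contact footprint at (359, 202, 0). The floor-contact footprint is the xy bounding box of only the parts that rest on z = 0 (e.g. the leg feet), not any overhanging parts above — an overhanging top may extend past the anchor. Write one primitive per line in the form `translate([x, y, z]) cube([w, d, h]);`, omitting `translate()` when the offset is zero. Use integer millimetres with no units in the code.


translate([359, 202, 0]) cube([1079, 308, 191]);
translate([359, 510, 191]) cube([1079, 308, 191]);
translate([359, 818, 382]) cube([1079, 308, 191]);
translate([359, 1126, 573]) cube([1079, 308, 191]);
translate([359, 1434, 764]) cube([1079, 308, 191]);
translate([359, 1742, 955]) cube([1079, 308, 191]);
translate([359, 2050, 1146]) cube([1079, 308, 191]);
translate([359, 2358, 1337]) cube([1079, 308, 191]);
translate([359, 2666, 1528]) cube([1079, 308, 191]);


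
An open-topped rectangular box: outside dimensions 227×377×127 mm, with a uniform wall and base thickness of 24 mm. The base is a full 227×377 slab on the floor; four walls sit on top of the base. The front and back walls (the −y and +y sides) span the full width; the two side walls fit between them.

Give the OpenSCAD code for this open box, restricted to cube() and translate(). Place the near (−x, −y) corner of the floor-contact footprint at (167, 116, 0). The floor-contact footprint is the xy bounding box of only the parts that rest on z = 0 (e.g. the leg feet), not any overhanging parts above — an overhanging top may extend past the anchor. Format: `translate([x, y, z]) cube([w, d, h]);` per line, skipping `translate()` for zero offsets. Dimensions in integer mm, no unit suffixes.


translate([167, 116, 0]) cube([227, 377, 24]);
translate([167, 116, 24]) cube([227, 24, 103]);
translate([167, 469, 24]) cube([227, 24, 103]);
translate([167, 140, 24]) cube([24, 329, 103]);
translate([370, 140, 24]) cube([24, 329, 103]);


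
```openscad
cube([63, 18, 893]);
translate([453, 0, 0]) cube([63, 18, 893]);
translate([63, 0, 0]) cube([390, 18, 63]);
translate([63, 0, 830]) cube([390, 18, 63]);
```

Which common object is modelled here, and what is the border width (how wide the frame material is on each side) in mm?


A picture frame. The border width is 63 mm.

Four thin pieces enclosing a rectangular opening — a picture frame. The two full-height stiles are 893 mm tall; the top rail sits at z = 830 and is 63 mm tall, so the border above the opening is 893 − 830 = 63 mm, matching the stile x-width.


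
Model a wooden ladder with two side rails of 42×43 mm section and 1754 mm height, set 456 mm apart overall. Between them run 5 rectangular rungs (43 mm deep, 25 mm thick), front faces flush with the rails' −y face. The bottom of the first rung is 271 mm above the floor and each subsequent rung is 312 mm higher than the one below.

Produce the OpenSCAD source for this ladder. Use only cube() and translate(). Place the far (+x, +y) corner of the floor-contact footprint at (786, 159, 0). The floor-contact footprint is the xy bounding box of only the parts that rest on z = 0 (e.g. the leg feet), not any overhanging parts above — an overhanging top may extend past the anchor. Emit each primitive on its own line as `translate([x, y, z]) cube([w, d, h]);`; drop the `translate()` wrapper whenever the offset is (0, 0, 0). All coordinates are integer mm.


translate([330, 116, 0]) cube([42, 43, 1754]);
translate([744, 116, 0]) cube([42, 43, 1754]);
translate([372, 116, 271]) cube([372, 43, 25]);
translate([372, 116, 583]) cube([372, 43, 25]);
translate([372, 116, 895]) cube([372, 43, 25]);
translate([372, 116, 1207]) cube([372, 43, 25]);
translate([372, 116, 1519]) cube([372, 43, 25]);


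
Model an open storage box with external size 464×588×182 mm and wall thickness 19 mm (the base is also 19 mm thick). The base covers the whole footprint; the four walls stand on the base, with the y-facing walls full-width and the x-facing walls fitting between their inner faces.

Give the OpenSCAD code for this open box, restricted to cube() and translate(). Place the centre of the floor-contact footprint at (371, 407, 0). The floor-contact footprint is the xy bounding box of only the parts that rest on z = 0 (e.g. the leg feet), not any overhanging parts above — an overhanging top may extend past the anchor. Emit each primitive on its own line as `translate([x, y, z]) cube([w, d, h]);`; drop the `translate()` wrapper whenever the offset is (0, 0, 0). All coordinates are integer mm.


translate([139, 113, 0]) cube([464, 588, 19]);
translate([139, 113, 19]) cube([464, 19, 163]);
translate([139, 682, 19]) cube([464, 19, 163]);
translate([139, 132, 19]) cube([19, 550, 163]);
translate([584, 132, 19]) cube([19, 550, 163]);


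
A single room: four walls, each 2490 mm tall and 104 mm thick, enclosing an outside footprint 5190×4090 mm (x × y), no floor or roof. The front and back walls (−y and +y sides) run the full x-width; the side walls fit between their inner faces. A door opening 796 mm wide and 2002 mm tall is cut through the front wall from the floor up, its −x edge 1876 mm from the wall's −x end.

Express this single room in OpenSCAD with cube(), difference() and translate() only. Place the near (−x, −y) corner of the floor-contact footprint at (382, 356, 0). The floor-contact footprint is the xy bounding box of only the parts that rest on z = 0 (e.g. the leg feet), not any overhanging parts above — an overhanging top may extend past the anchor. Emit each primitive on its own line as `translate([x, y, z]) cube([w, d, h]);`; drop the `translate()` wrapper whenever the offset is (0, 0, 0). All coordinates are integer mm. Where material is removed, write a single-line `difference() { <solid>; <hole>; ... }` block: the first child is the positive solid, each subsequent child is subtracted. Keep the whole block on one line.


difference() { translate([382, 356, 0]) cube([5190, 104, 2490]); translate([2258, 356, 0]) cube([796, 104, 2002]); }
translate([382, 4342, 0]) cube([5190, 104, 2490]);
translate([382, 460, 0]) cube([104, 3882, 2490]);
translate([5468, 460, 0]) cube([104, 3882, 2490]);


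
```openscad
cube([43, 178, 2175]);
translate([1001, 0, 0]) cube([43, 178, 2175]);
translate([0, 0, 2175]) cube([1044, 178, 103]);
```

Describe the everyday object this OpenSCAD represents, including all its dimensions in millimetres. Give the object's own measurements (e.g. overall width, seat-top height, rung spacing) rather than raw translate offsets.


A door frame. The clear opening is 958 mm wide and 2175 mm high. Two 43 mm wide jambs, 178 mm deep, stand either side of the opening from the floor to the top of the opening. A 103 mm thick head sits across the top of both jambs, spanning the full outside width of the frame.


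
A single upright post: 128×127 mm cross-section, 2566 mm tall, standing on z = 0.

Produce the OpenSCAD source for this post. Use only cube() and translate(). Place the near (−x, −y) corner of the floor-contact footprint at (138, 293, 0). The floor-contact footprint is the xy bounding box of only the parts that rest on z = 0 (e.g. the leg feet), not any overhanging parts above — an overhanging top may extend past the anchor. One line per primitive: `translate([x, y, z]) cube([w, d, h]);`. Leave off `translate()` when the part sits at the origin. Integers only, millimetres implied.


translate([138, 293, 0]) cube([128, 127, 2566]);


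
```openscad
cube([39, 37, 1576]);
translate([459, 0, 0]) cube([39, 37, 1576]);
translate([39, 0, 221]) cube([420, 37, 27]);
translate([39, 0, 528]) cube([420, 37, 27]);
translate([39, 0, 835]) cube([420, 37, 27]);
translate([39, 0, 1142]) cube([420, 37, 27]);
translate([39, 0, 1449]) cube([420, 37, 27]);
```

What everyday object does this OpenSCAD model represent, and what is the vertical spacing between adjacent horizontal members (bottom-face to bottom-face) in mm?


A ladder. The rung spacing is 307 mm.

Two tall 39×37 posts with 5 short bars between them — a ladder. Adjacent rungs sit at z = 221 and z = 528, so the spacing is 528 − 221 = 307 mm.


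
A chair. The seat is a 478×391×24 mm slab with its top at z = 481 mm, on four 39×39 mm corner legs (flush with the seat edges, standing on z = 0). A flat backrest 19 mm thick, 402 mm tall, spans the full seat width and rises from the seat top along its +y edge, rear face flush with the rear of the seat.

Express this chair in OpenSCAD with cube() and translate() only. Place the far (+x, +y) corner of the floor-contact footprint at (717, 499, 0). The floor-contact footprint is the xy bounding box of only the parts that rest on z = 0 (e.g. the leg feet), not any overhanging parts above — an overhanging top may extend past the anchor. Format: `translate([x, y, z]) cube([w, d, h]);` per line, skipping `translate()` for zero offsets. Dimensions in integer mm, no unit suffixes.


translate([239, 108, 457]) cube([478, 391, 24]);
translate([239, 108, 0]) cube([39, 39, 457]);
translate([678, 108, 0]) cube([39, 39, 457]);
translate([239, 460, 0]) cube([39, 39, 457]);
translate([678, 460, 0]) cube([39, 39, 457]);
translate([239, 480, 481]) cube([478, 19, 402]);


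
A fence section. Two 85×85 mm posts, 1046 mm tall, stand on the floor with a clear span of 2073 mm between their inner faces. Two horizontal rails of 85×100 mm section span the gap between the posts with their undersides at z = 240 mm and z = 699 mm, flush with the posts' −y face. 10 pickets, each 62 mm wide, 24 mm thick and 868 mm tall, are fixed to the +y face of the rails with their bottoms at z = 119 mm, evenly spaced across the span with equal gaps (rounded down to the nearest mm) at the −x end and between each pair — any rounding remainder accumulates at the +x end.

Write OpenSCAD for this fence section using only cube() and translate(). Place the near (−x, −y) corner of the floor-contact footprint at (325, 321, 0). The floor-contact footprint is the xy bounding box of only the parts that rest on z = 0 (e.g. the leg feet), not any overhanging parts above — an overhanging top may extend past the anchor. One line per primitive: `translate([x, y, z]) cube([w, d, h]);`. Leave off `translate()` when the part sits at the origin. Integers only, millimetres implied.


translate([325, 321, 0]) cube([85, 85, 1046]);
translate([2483, 321, 0]) cube([85, 85, 1046]);
translate([410, 321, 240]) cube([2073, 85, 100]);
translate([410, 321, 699]) cube([2073, 85, 100]);
translate([542, 406, 119]) cube([62, 24, 868]);
translate([736, 406, 119]) cube([62, 24, 868]);
translate([930, 406, 119]) cube([62, 24, 868]);
translate([1124, 406, 119]) cube([62, 24, 868]);
translate([1318, 406, 119]) cube([62, 24, 868]);
translate([1512, 406, 119]) cube([62, 24, 868]);
translate([1706, 406, 119]) cube([62, 24, 868]);
translate([1900, 406, 119]) cube([62, 24, 868]);
translate([2094, 406, 119]) cube([62, 24, 868]);
translate([2288, 406, 119]) cube([62, 24, 868]);


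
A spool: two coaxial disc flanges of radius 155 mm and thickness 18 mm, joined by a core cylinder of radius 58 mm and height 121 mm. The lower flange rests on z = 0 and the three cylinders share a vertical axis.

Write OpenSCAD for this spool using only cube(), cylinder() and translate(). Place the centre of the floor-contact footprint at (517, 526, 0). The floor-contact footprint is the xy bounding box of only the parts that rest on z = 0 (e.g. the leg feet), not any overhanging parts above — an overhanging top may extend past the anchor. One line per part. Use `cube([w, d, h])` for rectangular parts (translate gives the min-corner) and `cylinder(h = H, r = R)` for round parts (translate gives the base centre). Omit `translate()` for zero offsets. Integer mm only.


translate([517, 526, 0]) cylinder(h = 18, r = 155);
translate([517, 526, 18]) cylinder(h = 121, r = 58);
translate([517, 526, 139]) cylinder(h = 18, r = 155);


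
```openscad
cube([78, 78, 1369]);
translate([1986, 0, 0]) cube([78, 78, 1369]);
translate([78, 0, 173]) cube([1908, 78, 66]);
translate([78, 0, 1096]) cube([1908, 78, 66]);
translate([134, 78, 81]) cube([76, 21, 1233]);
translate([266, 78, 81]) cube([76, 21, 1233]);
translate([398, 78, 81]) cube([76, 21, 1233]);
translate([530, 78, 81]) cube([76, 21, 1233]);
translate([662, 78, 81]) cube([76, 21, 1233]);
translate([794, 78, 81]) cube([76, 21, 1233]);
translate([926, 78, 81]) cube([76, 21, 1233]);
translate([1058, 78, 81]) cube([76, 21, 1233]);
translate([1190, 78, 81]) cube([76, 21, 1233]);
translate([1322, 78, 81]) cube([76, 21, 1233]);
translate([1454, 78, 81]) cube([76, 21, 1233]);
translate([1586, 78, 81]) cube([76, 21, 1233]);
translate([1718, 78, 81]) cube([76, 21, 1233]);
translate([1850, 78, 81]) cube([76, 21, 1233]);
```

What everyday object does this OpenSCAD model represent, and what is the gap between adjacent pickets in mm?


A fence section. The picket gap is 56 mm.

Two posts, two rails, 14 pickets — a fence section. Span 1908 mm holds 14 pickets of 76 mm with 15 equal gaps: ⌊(1908 − 14·76) / 15⌋ = 56 mm.


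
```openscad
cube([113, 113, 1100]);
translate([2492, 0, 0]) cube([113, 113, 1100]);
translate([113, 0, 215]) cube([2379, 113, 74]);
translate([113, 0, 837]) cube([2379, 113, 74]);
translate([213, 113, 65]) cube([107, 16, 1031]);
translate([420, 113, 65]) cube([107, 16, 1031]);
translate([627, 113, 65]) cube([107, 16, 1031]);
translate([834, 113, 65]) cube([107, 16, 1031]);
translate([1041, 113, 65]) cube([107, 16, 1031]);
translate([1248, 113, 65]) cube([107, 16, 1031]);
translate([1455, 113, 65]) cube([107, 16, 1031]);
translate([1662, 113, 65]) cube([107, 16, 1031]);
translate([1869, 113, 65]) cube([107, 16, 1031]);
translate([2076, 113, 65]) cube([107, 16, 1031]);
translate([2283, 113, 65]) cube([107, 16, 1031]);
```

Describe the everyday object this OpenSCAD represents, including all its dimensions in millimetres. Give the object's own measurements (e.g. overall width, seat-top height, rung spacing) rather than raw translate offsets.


A fence section. Two 113×113 mm posts, 1100 mm tall, stand on the floor with a clear span of 2379 mm between their inner faces. Two horizontal rails of 113×74 mm section span the gap between the posts with their undersides at z = 215 mm and z = 837 mm, flush with the posts' −y face. 11 pickets, each 107 mm wide, 16 mm thick and 1031 mm tall, are fixed to the +y face of the rails with their bottoms at z = 65 mm, spaced across the span with a 100 mm gap after the −x post and between neighbouring pickets, with 102 mm left before the +x post.


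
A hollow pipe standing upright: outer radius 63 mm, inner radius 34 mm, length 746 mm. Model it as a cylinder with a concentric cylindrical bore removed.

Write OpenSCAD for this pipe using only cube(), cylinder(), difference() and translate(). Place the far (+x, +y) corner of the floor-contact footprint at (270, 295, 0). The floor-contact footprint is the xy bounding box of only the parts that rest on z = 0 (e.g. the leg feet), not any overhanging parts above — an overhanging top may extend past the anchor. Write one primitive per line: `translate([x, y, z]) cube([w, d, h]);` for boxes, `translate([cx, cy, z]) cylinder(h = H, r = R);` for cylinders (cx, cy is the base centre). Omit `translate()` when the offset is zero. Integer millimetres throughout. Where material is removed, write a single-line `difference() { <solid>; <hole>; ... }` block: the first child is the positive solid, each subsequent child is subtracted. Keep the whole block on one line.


difference() { translate([207, 232, 0]) cylinder(h = 746, r = 63); translate([207, 232, 0]) cylinder(h = 746, r = 34); }


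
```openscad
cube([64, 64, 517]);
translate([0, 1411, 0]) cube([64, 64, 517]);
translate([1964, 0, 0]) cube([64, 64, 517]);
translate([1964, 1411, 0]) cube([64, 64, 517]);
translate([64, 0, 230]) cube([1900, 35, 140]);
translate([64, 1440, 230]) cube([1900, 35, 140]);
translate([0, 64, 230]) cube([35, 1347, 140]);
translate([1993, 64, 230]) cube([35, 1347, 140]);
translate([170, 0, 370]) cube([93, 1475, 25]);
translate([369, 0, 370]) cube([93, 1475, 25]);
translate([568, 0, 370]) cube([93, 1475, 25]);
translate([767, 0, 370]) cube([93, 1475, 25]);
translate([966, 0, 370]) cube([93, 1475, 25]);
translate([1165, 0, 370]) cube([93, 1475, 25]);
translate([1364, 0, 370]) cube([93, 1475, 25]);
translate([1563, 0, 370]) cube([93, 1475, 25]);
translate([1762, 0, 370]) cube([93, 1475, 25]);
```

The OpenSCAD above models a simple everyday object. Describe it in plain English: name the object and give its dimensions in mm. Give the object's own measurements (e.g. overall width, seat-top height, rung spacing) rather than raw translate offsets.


A bed frame 2028 mm long (x) by 1475 mm wide (y). Four 64×64 mm corner posts, 517 mm tall, at the corners of the footprint. Four rails of 35 mm thickness and 140 mm height run between adjacent posts with their undersides at z = 230 mm, their outer faces flush with the outside of the frame (the two x-running rails run between the posts' inner faces; the two y-running rails run between the posts' inner faces). 9 slats, each 93 mm wide (x) and 25 mm thick, lie across the top of the two x-running rails, running the full 1475 mm width of the frame in y; along x they sit between the end posts with a 106 mm gap after the −x posts and between neighbouring slats, leaving 109 mm before the +x posts.


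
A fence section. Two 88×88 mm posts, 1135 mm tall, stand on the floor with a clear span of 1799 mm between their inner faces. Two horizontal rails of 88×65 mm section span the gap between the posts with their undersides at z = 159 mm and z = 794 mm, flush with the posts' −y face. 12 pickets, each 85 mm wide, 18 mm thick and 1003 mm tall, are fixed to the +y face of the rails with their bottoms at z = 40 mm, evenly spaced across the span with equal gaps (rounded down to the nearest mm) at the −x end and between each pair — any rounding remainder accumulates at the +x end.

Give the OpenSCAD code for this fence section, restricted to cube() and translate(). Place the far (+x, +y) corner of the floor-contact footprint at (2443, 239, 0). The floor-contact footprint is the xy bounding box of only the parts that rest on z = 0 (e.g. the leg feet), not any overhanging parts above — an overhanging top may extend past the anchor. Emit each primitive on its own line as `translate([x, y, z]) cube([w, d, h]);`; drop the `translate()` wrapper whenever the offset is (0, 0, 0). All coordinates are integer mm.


translate([468, 151, 0]) cube([88, 88, 1135]);
translate([2355, 151, 0]) cube([88, 88, 1135]);
translate([556, 151, 159]) cube([1799, 88, 65]);
translate([556, 151, 794]) cube([1799, 88, 65]);
translate([615, 239, 40]) cube([85, 18, 1003]);
translate([759, 239, 40]) cube([85, 18, 1003]);
translate([903, 239, 40]) cube([85, 18, 1003]);
translate([1047, 239, 40]) cube([85, 18, 1003]);
translate([1191, 239, 40]) cube([85, 18, 1003]);
translate([1335, 239, 40]) cube([85, 18, 1003]);
translate([1479, 239, 40]) cube([85, 18, 1003]);
translate([1623, 239, 40]) cube([85, 18, 1003]);
translate([1767, 239, 40]) cube([85, 18, 1003]);
translate([1911, 239, 40]) cube([85, 18, 1003]);
translate([2055, 239, 40]) cube([85, 18, 1003]);
translate([2199, 239, 40]) cube([85, 18, 1003]);


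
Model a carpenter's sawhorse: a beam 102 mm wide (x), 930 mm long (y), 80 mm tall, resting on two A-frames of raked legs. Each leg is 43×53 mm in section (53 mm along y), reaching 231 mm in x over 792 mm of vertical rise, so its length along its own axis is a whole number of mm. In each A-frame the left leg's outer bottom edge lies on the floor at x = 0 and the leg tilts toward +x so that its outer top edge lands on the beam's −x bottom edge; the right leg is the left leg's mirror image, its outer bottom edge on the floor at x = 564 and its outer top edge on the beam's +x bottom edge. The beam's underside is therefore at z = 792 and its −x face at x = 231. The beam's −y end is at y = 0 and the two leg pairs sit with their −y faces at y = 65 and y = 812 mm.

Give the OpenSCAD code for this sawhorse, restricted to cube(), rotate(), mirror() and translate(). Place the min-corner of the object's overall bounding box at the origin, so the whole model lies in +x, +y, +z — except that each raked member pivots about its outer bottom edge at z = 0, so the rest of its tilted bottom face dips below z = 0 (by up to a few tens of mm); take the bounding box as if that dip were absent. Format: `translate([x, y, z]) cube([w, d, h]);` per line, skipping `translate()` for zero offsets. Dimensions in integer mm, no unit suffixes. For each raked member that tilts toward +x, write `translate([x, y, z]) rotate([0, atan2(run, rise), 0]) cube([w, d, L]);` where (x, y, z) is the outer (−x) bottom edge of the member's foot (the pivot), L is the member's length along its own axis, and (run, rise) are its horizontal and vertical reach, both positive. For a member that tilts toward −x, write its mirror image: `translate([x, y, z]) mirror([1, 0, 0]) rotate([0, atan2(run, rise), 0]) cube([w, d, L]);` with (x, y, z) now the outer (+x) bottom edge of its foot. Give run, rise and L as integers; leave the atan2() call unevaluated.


translate([231, 0, 792]) cube([102, 930, 80]);
translate([0, 65, 0]) rotate([0, atan2(231, 792), 0]) cube([43, 53, 825]);
translate([564, 65, 0]) mirror([1, 0, 0]) rotate([0, atan2(231, 792), 0]) cube([43, 53, 825]);
translate([0, 812, 0]) rotate([0, atan2(231, 792), 0]) cube([43, 53, 825]);
translate([564, 812, 0]) mirror([1, 0, 0]) rotate([0, atan2(231, 792), 0]) cube([43, 53, 825]);


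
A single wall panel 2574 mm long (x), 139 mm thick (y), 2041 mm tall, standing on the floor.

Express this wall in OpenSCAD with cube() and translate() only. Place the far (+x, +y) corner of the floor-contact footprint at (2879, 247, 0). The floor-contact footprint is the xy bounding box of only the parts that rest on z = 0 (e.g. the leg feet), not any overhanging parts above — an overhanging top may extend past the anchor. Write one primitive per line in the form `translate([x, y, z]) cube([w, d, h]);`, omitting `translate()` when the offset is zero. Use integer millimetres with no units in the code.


translate([305, 108, 0]) cube([2574, 139, 2041]);


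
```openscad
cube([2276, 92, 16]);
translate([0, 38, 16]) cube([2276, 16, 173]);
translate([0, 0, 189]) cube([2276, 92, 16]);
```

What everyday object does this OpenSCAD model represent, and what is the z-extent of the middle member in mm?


An I-beam. The web height is 173 mm.

Two wide flanges with a thin centred web — an I-beam. Overall 205 mm minus two 16 mm flanges gives a web of 205 − 2·16 = 173 mm.


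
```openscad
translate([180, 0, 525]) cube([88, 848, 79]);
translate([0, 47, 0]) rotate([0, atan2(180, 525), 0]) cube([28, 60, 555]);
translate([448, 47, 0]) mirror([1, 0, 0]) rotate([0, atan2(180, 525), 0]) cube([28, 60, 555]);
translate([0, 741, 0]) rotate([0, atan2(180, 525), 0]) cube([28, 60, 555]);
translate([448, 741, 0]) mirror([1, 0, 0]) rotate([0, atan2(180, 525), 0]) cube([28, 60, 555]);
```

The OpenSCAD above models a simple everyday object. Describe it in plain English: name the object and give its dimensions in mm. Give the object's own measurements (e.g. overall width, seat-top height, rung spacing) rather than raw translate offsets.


A sawhorse. A 88×848×79 mm beam (x, y, z) sits on two A-frame leg pairs. Each pair is two raked legs of 28×60 mm section (60 mm along y) splaying symmetrically in x. Each leg rises 525 mm vertically over 180 mm of horizontal reach and is 555 mm long along its own axis. Every leg's outer bottom edge rests on the floor and its outer top edge meets a bottom edge of the beam — the left legs (tilting toward +x) meet the beam's −x bottom edge, the right legs (their mirror images, tilting toward −x) meet its +x bottom edge — so the leg tops tuck under the beam, the beam's underside is 525 mm above the floor, and the feet are 448 mm apart outside-to-outside with the beam centred between them. The two leg pairs are set in 47 mm from either end of the beam.


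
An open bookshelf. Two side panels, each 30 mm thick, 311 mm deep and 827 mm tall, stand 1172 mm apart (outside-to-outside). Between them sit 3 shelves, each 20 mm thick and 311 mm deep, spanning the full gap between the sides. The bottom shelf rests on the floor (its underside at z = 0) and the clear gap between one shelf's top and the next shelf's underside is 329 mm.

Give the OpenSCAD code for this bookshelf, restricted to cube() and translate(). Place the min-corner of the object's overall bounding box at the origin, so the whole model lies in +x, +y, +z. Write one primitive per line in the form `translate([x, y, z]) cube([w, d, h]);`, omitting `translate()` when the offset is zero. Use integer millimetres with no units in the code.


cube([30, 311, 827]);
translate([1142, 0, 0]) cube([30, 311, 827]);
translate([30, 0, 0]) cube([1112, 311, 20]);
translate([30, 0, 349]) cube([1112, 311, 20]);
translate([30, 0, 698]) cube([1112, 311, 20]);


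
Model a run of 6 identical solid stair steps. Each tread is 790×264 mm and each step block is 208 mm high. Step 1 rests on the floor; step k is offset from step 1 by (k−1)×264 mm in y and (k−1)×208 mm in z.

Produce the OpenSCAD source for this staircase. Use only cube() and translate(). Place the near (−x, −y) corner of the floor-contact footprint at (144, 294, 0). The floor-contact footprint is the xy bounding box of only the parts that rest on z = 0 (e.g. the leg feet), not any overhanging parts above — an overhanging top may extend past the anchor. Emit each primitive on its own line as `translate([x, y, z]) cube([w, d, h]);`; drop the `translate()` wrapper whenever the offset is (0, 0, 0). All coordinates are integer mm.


translate([144, 294, 0]) cube([790, 264, 208]);
translate([144, 558, 208]) cube([790, 264, 208]);
translate([144, 822, 416]) cube([790, 264, 208]);
translate([144, 1086, 624]) cube([790, 264, 208]);
translate([144, 1350, 832]) cube([790, 264, 208]);
translate([144, 1614, 1040]) cube([790, 264, 208]);


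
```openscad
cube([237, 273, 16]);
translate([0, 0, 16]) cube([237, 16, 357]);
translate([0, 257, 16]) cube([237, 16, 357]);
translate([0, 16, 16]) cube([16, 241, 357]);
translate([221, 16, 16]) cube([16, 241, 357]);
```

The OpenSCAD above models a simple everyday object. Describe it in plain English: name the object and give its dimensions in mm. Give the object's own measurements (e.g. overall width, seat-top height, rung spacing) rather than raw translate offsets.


An open-topped rectangular box: outside dimensions 237×273×373 mm, with a uniform wall and base thickness of 16 mm. The base is a full 237×273 slab on the floor; four walls sit on top of the base. The front and back walls (the −y and +y sides) span the full width; the two side walls fit between them.


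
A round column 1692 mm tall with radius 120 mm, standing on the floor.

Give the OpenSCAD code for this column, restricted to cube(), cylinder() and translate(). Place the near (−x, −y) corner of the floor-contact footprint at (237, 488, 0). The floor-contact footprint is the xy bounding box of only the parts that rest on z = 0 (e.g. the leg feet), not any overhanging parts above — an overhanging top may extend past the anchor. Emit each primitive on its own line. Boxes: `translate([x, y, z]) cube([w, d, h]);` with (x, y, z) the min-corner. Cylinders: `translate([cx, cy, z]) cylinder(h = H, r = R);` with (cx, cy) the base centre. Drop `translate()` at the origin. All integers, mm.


translate([357, 608, 0]) cylinder(h = 1692, r = 120);


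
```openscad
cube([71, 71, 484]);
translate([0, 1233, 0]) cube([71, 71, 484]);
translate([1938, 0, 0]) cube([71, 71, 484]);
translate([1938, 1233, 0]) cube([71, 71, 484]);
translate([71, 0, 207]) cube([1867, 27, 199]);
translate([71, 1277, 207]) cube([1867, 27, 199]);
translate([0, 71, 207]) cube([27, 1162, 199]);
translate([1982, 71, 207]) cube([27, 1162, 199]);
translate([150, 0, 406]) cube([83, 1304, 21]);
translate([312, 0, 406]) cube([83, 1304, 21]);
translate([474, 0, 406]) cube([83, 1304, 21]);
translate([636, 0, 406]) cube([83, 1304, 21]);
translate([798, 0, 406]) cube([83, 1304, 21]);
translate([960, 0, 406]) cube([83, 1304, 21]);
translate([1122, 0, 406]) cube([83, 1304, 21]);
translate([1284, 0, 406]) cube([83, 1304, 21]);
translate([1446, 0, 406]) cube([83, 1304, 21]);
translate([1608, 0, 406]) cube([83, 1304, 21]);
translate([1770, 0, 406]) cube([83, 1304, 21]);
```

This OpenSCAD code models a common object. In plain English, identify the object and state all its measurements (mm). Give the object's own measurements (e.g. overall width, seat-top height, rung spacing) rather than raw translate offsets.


A bed frame 2009 mm long (x) by 1304 mm wide (y). Four 71×71 mm corner posts, 484 mm tall, at the corners of the footprint. Four rails of 27 mm thickness and 199 mm height run between adjacent posts with their undersides at z = 207 mm, their outer faces flush with the outside of the frame (the two x-running rails run between the posts' inner faces; the two y-running rails run between the posts' inner faces). 11 slats, each 83 mm wide (x) and 21 mm thick, lie across the top of the two x-running rails, running the full 1304 mm width of the frame in y; along x they sit between the end posts with a 79 mm gap after the −x posts and between neighbouring slats, leaving 85 mm before the +x posts.


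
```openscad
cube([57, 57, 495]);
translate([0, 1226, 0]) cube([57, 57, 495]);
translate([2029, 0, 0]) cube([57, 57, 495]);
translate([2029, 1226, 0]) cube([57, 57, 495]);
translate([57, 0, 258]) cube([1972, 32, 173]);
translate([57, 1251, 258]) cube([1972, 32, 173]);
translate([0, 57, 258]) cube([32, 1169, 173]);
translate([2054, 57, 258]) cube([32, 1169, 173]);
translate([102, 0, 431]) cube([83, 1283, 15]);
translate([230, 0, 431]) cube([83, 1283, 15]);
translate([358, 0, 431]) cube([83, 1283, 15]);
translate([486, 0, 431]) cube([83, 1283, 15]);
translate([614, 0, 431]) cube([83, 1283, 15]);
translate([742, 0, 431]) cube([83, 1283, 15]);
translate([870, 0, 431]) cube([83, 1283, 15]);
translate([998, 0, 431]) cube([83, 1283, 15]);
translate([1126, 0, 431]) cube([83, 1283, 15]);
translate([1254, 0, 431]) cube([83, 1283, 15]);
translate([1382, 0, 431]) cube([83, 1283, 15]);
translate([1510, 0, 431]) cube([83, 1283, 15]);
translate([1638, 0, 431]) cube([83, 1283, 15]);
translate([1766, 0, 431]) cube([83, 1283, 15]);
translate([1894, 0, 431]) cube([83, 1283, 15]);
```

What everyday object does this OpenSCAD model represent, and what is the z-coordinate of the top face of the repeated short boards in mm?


A bed frame. The slat-top height is 446 mm.

Four posts, four rails, and a row of slats — a bed frame. Slats sit on the rails at z = 258 + 173 = 431; with slat thickness 15, the top is 446 mm.


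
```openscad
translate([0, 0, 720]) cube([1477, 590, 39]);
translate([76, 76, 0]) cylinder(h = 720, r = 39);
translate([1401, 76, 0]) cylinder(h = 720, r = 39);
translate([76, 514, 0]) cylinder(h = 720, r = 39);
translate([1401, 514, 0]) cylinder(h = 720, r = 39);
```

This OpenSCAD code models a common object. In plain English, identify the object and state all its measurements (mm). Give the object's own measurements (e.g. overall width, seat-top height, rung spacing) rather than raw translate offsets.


A rectangular dining table. The top is 1477×590×39 mm with its upper surface at z = 759 mm. It stands on four round legs of 78 mm diameter, each leg's bounding box inset 37 mm from the nearest pair of top edges, running from the floor to the underside of the top.


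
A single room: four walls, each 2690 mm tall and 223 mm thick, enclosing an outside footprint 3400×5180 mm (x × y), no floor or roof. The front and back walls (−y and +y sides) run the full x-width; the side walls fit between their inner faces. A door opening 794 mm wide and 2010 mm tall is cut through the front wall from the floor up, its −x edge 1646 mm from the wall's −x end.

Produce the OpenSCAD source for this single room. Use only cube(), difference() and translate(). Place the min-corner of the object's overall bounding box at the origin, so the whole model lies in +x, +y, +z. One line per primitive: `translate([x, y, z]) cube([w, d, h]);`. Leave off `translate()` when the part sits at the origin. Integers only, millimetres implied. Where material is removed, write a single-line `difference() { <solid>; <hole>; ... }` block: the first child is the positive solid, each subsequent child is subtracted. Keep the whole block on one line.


difference() { cube([3400, 223, 2690]); translate([1646, 0, 0]) cube([794, 223, 2010]); }
translate([0, 4957, 0]) cube([3400, 223, 2690]);
translate([0, 223, 0]) cube([223, 4734, 2690]);
translate([3177, 223, 0]) cube([223, 4734, 2690]);


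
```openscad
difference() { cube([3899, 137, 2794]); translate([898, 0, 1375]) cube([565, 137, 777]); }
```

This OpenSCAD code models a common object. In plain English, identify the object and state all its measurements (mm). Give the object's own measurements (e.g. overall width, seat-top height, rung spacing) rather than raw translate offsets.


A wall 3899 mm long (x), 137 mm thick (y), 2794 mm tall, with a rectangular window opening cut through it. The opening is 565 mm wide and 777 mm tall; its sill is at z = 1375 mm and its near (−x) edge is 898 mm from the wall's −x end. The opening passes through the full wall thickness.


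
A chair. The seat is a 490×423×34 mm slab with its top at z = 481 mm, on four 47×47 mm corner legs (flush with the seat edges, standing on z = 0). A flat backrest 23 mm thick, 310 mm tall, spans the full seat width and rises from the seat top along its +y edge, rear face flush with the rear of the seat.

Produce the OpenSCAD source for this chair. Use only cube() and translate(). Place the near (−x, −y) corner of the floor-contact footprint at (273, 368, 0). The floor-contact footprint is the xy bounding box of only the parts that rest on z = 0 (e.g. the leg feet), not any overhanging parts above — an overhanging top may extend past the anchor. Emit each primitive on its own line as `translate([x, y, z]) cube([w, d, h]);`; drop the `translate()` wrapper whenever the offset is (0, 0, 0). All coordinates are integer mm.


translate([273, 368, 447]) cube([490, 423, 34]);
translate([273, 368, 0]) cube([47, 47, 447]);
translate([716, 368, 0]) cube([47, 47, 447]);
translate([273, 744, 0]) cube([47, 47, 447]);
translate([716, 744, 0]) cube([47, 47, 447]);
translate([273, 768, 481]) cube([490, 23, 310]);


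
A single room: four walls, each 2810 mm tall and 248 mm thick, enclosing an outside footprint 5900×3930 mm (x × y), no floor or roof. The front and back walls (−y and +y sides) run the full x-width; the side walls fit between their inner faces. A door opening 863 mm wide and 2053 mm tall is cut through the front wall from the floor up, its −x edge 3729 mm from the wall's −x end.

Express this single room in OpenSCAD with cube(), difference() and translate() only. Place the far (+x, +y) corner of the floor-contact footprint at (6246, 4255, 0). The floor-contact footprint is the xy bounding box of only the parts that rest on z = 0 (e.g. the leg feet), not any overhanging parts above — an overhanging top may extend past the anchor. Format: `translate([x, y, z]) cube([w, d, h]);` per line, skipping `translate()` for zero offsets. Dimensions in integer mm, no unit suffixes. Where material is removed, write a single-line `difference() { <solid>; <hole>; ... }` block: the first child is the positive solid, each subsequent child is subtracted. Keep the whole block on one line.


difference() { translate([346, 325, 0]) cube([5900, 248, 2810]); translate([4075, 325, 0]) cube([863, 248, 2053]); }
translate([346, 4007, 0]) cube([5900, 248, 2810]);
translate([346, 573, 0]) cube([248, 3434, 2810]);
translate([5998, 573, 0]) cube([248, 3434, 2810]);


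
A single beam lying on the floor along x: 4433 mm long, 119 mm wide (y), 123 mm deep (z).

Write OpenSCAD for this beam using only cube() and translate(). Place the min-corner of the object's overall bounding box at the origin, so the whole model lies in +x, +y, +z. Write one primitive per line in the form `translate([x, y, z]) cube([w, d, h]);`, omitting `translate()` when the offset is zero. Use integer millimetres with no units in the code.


cube([4433, 119, 123]);


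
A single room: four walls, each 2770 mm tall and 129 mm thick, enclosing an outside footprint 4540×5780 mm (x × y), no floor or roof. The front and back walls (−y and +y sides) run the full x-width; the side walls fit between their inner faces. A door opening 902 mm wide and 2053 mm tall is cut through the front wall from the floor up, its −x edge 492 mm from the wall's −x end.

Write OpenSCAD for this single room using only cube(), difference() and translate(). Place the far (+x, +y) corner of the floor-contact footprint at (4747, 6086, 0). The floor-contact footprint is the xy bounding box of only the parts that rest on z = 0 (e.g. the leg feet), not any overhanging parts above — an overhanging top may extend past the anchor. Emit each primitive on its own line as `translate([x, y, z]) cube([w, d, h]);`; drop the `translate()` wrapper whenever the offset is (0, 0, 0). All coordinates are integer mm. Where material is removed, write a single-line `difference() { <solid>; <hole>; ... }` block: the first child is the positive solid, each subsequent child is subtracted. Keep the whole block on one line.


difference() { translate([207, 306, 0]) cube([4540, 129, 2770]); translate([699, 306, 0]) cube([902, 129, 2053]); }
translate([207, 5957, 0]) cube([4540, 129, 2770]);
translate([207, 435, 0]) cube([129, 5522, 2770]);
translate([4618, 435, 0]) cube([129, 5522, 2770]);
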